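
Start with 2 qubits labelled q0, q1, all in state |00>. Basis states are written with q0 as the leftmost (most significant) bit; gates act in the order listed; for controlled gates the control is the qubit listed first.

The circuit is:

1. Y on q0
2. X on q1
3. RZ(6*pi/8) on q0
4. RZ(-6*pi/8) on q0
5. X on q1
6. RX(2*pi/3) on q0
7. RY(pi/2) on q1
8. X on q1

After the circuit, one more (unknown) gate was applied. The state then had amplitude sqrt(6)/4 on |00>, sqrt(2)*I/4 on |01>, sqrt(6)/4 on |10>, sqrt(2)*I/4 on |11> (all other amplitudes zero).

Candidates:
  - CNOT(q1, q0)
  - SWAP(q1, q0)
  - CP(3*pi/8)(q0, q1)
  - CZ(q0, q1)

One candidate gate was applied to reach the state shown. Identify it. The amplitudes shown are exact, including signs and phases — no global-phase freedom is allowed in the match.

It was SWAP(q1, q0) that produced the state shown.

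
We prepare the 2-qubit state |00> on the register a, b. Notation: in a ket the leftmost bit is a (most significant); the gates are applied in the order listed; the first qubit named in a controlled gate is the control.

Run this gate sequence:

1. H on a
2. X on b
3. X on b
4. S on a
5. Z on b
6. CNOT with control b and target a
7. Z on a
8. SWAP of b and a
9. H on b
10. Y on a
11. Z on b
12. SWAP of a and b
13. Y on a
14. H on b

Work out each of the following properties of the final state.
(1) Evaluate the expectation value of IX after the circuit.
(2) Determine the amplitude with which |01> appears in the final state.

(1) The expectation value of IX is -1.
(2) The final state's coefficient on |01> equals sqrt(2)*(1 + I)/4.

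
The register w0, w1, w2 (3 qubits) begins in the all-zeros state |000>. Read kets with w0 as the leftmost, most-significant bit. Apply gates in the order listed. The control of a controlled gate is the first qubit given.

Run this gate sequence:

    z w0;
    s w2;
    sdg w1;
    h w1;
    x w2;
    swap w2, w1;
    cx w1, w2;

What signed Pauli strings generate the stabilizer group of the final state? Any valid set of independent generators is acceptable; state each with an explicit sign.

The stabilizer group can be generated by +IIX, +ZII, -IZI, among other valid generating sets.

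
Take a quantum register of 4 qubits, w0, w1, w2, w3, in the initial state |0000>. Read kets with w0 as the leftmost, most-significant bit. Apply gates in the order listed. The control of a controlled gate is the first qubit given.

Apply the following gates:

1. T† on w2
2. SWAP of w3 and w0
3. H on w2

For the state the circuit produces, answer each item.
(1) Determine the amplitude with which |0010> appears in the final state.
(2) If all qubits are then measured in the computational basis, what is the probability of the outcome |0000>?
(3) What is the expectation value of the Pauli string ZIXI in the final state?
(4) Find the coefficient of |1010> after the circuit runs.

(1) The amplitude on |0010> is sqrt(2)/2.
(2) The probability of measuring |0000> is 1/2.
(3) In the final state, ZIXI has expectation 1.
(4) The amplitude on |1010> is 0.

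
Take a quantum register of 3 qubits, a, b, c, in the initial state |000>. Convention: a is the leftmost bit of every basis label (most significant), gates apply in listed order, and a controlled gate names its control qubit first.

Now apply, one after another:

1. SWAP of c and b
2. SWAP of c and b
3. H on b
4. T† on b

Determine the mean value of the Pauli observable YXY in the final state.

In the final state, YXY has expectation 0. Key observation: gates 1-2 undo each other exactly, leaving only the rest of the circuit to track.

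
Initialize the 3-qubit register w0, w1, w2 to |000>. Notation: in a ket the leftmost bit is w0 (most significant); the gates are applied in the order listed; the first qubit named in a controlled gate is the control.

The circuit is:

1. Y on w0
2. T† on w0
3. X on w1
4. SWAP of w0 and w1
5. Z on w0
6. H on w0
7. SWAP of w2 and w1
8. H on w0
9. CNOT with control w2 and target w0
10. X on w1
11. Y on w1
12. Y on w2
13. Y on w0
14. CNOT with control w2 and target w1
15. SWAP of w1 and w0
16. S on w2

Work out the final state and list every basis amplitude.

The resulting statevector has amplitude exp(3*I*pi/4) on |010>, and 0 on every other basis state.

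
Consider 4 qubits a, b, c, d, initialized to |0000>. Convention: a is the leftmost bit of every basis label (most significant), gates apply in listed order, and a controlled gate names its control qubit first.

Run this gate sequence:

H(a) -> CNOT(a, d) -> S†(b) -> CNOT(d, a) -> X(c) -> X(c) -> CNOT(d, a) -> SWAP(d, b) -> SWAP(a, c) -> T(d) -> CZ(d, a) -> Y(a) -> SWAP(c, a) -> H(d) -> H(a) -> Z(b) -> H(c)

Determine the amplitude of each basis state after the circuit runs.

The resulting statevector has amplitude I/4 on |0000>, I/4 on |0001>, -I/4 on |0010>, -I/4 on |0011>, -I/4 on |0100>, -I/4 on |0101>, I/4 on |0110>, I/4 on |0111>, I/4 on |1000>, I/4 on |1001>, -I/4 on |1010>, -I/4 on |1011>, I/4 on |1100>, I/4 on |1101>, -I/4 on |1110>, -I/4 on |1111>. Key observation: the block from step 4 through step 7 cancels to the identity and can be dropped.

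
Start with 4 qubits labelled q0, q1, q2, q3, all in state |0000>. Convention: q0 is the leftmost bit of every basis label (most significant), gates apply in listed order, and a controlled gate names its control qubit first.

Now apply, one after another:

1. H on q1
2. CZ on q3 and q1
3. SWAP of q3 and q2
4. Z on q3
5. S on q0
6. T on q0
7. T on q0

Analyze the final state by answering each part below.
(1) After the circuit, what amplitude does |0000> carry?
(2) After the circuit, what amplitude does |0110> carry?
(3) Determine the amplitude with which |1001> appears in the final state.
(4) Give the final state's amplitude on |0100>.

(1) The amplitude on |0000> is sqrt(2)/2.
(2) The amplitude on |0110> is 0.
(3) |1001> carries amplitude 0 in the final state.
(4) The amplitude on |0100> is sqrt(2)/2.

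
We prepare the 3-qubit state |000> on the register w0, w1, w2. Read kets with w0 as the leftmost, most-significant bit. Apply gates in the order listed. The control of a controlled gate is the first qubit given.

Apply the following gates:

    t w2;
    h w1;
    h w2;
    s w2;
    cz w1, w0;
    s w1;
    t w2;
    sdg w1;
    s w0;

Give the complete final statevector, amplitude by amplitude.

The resulting statevector has amplitude 1/2 on |000>, exp(3*I*pi/4)/2 on |001>, 1/2 on |010>, exp(3*I*pi/4)/2 on |011>, 0 on |100>, 0 on |101>, 0 on |110>, 0 on |111>.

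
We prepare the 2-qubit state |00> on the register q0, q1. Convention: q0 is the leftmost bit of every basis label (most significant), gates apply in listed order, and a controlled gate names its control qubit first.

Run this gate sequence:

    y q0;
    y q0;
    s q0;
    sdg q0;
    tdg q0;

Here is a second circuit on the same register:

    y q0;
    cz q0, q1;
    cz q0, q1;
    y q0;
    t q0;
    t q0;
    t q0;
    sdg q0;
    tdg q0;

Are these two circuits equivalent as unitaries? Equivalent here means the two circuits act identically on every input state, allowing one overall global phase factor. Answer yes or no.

No: there is an input state on which the two circuits produce genuinely different outputs (not merely differing by a phase).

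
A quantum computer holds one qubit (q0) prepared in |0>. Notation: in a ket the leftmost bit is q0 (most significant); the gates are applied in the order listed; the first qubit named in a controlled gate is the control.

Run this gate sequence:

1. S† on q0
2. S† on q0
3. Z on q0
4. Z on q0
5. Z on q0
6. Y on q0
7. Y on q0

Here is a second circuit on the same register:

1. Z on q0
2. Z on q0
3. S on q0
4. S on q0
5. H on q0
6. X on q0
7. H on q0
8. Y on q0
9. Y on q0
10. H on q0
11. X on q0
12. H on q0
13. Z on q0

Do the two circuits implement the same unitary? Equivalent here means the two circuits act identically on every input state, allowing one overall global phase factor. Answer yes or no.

Yes — the two circuits implement the same unitary up to a global phase.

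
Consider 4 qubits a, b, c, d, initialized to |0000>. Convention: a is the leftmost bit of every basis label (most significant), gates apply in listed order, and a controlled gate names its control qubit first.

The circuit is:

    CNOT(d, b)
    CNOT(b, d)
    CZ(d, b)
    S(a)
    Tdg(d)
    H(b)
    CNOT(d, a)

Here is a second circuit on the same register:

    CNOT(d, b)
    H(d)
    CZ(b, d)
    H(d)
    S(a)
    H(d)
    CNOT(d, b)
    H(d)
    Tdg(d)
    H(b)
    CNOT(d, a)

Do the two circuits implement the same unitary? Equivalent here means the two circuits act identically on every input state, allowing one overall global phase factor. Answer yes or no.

No: there is an input state on which the two circuits produce genuinely different outputs (not merely differing by a phase).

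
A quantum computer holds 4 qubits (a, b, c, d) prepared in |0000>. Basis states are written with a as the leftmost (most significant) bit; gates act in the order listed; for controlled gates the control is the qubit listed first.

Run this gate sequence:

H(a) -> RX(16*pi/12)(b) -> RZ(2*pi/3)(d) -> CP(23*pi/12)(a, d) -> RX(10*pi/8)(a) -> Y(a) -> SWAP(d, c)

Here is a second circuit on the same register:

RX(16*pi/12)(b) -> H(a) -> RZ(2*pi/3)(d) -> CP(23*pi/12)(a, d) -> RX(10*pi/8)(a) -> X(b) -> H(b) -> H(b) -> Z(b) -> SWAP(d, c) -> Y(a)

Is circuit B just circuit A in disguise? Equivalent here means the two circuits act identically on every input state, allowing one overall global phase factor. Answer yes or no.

No, they are not equivalent — no single phase factor reconciles the two unitaries.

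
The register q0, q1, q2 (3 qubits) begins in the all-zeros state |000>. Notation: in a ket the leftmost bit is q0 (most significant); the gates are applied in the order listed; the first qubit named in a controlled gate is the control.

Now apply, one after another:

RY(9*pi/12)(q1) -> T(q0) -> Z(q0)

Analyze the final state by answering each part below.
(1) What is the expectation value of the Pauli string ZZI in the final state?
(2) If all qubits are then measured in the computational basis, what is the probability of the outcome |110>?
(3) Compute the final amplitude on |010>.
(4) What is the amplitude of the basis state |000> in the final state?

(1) In the final state, ZZI has expectation -sqrt(2)/2.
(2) The probability of measuring |110> is 0.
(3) |010> carries amplitude sqrt(sqrt(2) + 2)/2 in the final state.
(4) The final state's coefficient on |000> equals sqrt(2 - sqrt(2))/2.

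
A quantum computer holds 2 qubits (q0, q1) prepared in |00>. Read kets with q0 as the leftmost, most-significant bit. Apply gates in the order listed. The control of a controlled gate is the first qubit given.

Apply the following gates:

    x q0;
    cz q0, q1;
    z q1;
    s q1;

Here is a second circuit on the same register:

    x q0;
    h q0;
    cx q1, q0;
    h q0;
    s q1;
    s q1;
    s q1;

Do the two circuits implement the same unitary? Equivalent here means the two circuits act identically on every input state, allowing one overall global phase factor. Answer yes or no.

Yes, they are equivalent — the unitaries differ by at most a global phase.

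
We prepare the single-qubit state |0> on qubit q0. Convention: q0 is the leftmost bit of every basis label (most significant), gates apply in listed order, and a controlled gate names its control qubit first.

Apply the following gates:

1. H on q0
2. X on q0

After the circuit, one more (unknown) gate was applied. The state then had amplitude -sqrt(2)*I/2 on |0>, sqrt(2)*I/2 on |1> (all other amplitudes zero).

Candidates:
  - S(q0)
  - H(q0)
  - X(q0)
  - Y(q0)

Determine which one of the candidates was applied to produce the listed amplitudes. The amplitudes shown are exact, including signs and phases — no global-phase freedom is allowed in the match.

The applied gate was Y(q0).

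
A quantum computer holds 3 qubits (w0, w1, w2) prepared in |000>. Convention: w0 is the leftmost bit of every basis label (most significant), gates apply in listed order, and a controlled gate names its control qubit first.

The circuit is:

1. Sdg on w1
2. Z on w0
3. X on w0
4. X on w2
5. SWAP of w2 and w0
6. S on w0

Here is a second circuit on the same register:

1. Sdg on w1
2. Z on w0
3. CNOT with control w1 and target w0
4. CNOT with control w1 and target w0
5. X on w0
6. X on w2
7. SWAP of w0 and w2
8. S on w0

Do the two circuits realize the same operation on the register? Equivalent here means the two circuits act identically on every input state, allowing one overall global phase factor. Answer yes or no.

Yes: on every input state the two circuits agree up to one overall phase factor.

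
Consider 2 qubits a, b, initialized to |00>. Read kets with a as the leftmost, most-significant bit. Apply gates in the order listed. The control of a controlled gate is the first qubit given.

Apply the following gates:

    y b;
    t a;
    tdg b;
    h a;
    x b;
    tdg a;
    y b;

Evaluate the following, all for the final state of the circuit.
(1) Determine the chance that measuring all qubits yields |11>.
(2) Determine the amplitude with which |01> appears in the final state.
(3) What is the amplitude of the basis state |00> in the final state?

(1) Outcome |11> occurs with probability 1/2.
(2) The amplitude on |01> is sqrt(2)*exp(3*I*pi/4)/2.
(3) |00> carries amplitude 0 in the final state.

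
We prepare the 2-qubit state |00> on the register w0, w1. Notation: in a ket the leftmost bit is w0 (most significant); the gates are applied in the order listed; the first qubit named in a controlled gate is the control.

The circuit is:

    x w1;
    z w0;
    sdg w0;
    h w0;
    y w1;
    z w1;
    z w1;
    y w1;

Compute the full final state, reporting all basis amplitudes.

The final amplitudes are 0 on |00>, sqrt(2)/2 on |01>, 0 on |10>, sqrt(2)/2 on |11>. Key observation: the block from step 5 through step 8 cancels to the identity and can be dropped.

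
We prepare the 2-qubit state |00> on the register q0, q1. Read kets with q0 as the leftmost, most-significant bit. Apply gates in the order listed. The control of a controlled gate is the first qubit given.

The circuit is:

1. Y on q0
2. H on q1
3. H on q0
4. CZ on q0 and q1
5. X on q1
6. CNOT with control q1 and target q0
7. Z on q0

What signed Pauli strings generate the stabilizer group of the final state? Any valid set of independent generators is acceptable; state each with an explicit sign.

One valid set of independent stabilizer generators is -XZ, -ZX (any independent generating set of the same group is equally correct).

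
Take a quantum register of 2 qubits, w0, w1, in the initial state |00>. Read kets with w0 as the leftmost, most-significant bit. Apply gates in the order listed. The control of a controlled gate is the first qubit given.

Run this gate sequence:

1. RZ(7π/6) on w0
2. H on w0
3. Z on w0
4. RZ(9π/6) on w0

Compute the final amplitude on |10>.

The final state's coefficient on |10> equals -sqrt(2)*exp(I*pi/6)/2.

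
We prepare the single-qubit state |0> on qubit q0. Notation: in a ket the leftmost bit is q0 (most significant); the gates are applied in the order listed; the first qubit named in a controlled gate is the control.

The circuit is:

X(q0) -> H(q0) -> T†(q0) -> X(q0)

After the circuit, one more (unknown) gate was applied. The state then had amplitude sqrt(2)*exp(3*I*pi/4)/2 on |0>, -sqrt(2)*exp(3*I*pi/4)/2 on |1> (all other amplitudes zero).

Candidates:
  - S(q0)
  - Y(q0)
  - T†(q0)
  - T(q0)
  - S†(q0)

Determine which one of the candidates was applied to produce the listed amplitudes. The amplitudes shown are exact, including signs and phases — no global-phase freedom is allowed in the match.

The applied gate was T†(q0).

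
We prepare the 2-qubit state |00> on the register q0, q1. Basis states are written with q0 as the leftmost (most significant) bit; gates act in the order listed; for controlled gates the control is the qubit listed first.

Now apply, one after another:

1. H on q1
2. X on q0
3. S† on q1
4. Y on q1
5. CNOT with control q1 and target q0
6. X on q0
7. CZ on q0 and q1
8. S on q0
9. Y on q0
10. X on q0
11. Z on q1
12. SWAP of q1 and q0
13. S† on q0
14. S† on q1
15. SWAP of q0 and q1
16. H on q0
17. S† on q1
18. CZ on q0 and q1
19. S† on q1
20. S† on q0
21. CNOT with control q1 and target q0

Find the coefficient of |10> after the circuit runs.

|10> carries amplitude -1/2 in the final state.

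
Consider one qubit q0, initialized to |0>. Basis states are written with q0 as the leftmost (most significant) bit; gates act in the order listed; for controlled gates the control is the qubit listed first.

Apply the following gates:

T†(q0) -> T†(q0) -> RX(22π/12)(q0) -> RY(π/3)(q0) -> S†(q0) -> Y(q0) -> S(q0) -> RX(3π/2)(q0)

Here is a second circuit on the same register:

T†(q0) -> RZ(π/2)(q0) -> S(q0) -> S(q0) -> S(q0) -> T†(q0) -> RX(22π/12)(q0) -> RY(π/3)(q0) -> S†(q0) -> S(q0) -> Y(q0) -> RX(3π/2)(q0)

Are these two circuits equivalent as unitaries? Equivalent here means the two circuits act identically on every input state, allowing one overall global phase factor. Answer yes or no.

No: there is an input state on which the two circuits produce genuinely different outputs (not merely differing by a phase).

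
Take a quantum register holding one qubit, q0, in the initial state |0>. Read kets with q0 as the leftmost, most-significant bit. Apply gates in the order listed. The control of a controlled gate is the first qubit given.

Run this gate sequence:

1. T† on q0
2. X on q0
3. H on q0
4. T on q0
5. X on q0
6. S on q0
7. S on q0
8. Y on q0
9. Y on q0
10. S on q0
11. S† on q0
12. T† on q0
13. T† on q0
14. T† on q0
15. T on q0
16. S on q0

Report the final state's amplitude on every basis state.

After the circuit, the state carries amplitude -sqrt(2)*exp(I*pi/4)/2 on |0>, -sqrt(2)/2 on |1>.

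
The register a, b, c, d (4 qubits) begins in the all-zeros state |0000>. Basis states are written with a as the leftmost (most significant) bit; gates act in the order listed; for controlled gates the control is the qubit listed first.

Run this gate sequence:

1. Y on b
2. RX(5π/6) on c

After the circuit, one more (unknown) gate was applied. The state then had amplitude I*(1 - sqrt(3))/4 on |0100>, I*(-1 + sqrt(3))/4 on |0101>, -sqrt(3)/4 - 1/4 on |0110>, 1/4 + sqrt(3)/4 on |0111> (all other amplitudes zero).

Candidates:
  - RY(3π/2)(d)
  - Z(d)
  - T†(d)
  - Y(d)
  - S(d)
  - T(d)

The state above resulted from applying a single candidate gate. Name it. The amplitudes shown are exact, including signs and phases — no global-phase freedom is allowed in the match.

The applied gate was RY(3π/2)(d).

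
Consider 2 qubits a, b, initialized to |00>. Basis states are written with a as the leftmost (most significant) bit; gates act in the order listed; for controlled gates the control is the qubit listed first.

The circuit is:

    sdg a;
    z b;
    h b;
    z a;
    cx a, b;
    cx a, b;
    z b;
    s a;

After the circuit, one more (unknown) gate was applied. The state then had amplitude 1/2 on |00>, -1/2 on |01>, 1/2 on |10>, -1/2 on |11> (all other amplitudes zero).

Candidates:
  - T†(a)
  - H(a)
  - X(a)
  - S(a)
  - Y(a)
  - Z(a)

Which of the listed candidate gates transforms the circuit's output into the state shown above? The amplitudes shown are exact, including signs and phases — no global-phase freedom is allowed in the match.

The applied gate was H(a).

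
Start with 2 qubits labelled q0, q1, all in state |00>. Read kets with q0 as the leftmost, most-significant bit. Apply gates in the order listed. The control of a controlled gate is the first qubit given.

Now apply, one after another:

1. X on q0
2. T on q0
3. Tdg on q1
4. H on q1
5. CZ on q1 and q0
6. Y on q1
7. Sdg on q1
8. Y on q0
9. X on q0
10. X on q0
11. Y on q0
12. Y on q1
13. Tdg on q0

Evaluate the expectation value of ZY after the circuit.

In the final state, ZY has expectation 1. Key observation: gates 8-11 undo each other exactly, leaving only the rest of the circuit to track.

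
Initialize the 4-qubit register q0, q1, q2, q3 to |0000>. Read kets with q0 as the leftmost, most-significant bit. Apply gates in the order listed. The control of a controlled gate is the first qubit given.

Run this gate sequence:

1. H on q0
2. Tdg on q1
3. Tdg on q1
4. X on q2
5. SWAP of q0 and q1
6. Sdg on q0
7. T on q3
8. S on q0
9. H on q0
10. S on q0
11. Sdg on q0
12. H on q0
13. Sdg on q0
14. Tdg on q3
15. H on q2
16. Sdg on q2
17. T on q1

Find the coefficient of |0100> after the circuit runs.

|0100> carries amplitude exp(I*pi/4)/2 in the final state. Key observation: the block from step 7 through step 14 cancels to the identity and can be dropped.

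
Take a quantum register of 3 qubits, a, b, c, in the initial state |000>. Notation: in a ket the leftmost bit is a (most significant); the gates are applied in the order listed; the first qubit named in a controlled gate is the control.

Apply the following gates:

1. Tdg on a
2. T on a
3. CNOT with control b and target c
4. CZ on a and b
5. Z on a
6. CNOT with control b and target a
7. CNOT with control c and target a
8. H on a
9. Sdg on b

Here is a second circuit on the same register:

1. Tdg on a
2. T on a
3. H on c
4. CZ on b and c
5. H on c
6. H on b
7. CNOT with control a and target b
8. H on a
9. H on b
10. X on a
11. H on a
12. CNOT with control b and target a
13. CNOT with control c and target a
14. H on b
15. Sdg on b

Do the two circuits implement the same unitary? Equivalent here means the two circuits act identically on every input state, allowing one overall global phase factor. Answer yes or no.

No, they are not equivalent — no single phase factor reconciles the two unitaries.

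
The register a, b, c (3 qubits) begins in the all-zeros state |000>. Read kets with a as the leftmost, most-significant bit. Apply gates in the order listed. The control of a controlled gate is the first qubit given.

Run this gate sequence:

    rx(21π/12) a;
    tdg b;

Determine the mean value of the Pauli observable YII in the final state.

The observable YII averages to sqrt(2)/2.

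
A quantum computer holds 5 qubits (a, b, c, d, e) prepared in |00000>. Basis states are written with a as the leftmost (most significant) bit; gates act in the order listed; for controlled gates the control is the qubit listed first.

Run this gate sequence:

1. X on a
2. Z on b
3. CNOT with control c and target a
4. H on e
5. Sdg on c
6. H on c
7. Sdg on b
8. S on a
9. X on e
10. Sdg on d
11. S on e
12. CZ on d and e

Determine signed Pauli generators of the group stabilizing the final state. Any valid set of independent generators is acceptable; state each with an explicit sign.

The final state is stabilized by the group generated by +IIXII, +IIIIY, -ZIIII, +IZIII, +IIIZI; other independent generating sets are equally valid.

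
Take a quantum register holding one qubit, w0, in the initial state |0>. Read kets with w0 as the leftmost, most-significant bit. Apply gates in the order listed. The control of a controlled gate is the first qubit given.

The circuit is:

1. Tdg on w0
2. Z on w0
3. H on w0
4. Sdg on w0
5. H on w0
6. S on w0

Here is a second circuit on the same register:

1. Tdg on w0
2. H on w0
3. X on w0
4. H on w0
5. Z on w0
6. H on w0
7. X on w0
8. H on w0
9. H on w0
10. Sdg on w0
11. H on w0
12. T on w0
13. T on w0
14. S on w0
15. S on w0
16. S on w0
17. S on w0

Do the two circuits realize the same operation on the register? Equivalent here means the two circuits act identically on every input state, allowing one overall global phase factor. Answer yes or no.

Yes — the two circuits implement the same unitary up to a global phase.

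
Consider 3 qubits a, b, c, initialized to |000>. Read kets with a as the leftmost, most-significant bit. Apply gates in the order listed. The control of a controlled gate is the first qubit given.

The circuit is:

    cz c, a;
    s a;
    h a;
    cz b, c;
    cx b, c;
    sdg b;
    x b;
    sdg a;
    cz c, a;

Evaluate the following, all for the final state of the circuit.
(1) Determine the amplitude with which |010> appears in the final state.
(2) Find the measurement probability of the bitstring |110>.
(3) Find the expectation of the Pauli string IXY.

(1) The final state's coefficient on |010> equals sqrt(2)/2.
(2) A full measurement returns |110> with probability 1/2.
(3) The expectation value of IXY is 0.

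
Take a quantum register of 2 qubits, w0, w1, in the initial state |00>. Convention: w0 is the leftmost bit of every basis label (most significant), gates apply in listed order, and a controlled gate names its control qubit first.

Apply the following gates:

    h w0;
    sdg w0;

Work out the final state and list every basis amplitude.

The final amplitudes are sqrt(2)/2 on |00>, 0 on |01>, -sqrt(2)*I/2 on |10>, 0 on |11>.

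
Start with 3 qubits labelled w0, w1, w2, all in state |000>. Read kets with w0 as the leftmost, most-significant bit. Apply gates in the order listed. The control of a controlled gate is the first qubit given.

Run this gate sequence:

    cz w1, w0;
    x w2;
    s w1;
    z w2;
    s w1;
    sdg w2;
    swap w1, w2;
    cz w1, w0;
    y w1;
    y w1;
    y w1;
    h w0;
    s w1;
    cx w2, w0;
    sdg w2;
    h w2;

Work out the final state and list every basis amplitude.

The final amplitudes are 1/2 on |000>, 1/2 on |001>, 0 on |010>, 0 on |011>, 1/2 on |100>, 1/2 on |101>, 0 on |110>, 0 on |111>.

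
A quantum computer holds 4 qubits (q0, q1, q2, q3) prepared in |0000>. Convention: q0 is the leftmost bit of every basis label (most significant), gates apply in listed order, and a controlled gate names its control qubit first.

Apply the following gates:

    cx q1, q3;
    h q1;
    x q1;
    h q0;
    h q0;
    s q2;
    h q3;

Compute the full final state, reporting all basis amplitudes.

After the circuit, the state carries amplitude 1/2 on |0000>, 1/2 on |0001>, 1/2 on |0100>, 1/2 on |0101>, and 0 on every other basis state. Key observation: steps 4-5 multiply out to the identity, so the circuit reduces to the remaining gates.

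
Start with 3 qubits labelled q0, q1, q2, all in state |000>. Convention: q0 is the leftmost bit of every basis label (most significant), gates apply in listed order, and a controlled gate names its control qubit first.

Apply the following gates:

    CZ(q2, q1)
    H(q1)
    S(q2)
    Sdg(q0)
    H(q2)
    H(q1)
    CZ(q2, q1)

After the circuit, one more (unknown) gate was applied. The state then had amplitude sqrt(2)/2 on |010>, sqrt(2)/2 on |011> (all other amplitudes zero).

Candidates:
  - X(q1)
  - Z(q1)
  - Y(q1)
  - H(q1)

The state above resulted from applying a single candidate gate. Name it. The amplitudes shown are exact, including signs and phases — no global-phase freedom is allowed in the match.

It was X(q1) that produced the state shown.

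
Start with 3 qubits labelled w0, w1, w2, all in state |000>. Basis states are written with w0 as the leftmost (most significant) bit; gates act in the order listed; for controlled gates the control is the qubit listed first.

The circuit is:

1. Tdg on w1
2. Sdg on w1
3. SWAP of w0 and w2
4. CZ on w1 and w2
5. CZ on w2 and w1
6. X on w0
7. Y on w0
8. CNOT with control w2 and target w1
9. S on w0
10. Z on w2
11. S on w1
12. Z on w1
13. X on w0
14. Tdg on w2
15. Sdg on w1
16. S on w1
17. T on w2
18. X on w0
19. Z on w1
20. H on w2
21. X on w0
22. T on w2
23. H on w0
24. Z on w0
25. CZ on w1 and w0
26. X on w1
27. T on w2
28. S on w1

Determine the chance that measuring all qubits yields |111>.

Outcome |111> occurs with probability 1/4.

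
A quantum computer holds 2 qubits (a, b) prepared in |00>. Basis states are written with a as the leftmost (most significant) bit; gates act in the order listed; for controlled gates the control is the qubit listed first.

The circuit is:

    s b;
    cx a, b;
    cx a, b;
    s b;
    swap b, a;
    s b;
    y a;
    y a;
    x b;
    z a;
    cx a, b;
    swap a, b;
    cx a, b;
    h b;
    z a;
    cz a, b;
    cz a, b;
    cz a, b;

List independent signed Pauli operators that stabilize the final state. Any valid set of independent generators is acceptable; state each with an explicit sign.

One valid set of independent stabilizer generators is +IX, -ZI (any independent generating set of the same group is equally correct).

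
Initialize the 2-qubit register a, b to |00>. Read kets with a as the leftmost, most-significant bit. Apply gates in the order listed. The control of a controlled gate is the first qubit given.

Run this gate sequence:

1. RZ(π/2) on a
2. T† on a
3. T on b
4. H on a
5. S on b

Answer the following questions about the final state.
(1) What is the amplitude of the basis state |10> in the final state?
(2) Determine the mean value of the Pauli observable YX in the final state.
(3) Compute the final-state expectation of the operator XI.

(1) The final state's coefficient on |10> equals -sqrt(2)*exp(3*I*pi/4)/2.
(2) The expectation value of YX is 0.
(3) In the final state, XI has expectation 1.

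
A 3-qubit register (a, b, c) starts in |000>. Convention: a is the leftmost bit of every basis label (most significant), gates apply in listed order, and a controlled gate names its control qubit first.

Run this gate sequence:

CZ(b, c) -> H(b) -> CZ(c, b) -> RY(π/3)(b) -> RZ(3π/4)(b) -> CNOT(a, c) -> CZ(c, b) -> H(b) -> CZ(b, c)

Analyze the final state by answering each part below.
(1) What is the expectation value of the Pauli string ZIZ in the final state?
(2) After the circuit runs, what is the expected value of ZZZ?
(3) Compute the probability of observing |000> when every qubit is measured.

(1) The expectation value of ZIZ is 1.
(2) The expectation value of ZZZ is -sqrt(2)/4.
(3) Outcome |000> occurs with probability 1/2 - sqrt(2)/8.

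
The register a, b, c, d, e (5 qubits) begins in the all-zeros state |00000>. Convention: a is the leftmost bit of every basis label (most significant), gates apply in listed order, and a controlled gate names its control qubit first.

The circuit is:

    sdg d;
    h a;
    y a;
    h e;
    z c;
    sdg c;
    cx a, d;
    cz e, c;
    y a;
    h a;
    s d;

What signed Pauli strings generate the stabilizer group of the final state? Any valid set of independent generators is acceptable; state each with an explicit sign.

The final state is stabilized by the group generated by -XIIZI, +ZIIYI, +IIIIX, +IZIII, +IIZII; other independent generating sets are equally valid.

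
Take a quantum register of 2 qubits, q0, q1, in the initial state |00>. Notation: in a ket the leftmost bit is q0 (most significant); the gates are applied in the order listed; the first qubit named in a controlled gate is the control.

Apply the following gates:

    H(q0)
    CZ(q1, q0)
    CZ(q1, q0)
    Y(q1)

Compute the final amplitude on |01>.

The amplitude on |01> is sqrt(2)*I/2.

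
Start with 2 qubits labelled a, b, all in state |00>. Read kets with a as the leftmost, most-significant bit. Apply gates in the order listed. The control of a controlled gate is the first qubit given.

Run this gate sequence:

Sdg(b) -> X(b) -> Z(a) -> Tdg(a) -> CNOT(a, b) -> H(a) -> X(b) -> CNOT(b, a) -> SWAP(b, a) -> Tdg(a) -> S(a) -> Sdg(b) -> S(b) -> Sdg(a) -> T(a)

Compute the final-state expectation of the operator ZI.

In the final state, ZI has expectation 1. Key observation: steps 10-15 multiply out to the identity, so the circuit reduces to the remaining gates.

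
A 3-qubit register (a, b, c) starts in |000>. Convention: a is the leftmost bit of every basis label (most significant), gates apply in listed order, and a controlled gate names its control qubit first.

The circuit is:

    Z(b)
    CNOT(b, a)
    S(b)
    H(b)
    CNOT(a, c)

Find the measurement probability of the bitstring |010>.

A full measurement returns |010> with probability 1/2.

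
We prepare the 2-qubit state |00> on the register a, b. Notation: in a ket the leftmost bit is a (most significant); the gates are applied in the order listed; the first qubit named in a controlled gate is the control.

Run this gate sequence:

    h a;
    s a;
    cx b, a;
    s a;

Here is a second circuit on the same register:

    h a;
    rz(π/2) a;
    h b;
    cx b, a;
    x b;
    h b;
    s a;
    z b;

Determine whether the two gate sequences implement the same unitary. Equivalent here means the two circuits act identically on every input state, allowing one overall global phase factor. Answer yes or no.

No: there is an input state on which the two circuits produce genuinely different outputs (not merely differing by a phase).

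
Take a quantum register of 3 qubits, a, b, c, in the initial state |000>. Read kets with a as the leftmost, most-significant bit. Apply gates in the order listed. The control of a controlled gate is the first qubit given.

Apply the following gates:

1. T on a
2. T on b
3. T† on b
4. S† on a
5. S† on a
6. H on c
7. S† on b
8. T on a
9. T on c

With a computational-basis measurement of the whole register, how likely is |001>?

Outcome |001> occurs with probability 1/2.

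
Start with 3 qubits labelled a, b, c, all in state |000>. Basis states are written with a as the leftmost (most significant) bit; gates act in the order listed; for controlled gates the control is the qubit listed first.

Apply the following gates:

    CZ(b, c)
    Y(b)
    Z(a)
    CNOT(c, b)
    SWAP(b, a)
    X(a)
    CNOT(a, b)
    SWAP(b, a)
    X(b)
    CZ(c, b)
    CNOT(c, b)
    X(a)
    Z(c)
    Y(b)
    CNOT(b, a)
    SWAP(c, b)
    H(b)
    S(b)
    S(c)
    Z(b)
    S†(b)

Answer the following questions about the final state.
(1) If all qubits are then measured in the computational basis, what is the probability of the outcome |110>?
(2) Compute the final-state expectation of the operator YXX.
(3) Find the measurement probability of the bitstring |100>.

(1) Outcome |110> occurs with probability 1/2.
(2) In the final state, YXX has expectation 0.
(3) Outcome |100> occurs with probability 1/2.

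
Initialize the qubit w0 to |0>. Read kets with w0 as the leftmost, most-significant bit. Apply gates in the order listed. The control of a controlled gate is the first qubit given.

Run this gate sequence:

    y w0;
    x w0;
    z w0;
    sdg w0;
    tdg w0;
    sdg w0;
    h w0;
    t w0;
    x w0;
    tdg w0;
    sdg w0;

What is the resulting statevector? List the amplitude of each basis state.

After the circuit, the state carries amplitude sqrt(2)*exp(3*I*pi/4)/2 on |0>, -sqrt(2)*exp(3*I*pi/4)/2 on |1>.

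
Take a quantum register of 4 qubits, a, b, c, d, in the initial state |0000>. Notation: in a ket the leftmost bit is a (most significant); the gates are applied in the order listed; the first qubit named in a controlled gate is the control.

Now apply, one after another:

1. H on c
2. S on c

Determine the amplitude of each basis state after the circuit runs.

After the circuit, the state carries amplitude sqrt(2)/2 on |0000>, sqrt(2)*I/2 on |0010>, and 0 on every other basis state.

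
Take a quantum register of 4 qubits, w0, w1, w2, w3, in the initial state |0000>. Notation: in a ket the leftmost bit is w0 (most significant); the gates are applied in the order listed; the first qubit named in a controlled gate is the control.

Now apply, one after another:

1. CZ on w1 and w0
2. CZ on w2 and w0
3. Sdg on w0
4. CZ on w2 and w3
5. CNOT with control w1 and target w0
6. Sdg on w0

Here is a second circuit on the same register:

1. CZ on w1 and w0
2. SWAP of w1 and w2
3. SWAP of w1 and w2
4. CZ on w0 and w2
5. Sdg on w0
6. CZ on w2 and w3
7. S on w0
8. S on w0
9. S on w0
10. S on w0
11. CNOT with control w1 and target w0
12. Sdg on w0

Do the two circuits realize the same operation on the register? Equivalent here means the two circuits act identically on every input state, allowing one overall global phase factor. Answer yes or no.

Yes: on every input state the two circuits agree up to one overall phase factor.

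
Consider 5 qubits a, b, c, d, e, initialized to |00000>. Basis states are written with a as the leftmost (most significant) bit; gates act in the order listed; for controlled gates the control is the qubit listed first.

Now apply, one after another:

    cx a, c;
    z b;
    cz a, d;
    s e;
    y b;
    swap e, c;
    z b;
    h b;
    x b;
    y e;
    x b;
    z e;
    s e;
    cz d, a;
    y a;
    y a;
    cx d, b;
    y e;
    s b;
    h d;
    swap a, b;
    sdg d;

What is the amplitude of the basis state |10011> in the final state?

The amplitude on |10011> is 0.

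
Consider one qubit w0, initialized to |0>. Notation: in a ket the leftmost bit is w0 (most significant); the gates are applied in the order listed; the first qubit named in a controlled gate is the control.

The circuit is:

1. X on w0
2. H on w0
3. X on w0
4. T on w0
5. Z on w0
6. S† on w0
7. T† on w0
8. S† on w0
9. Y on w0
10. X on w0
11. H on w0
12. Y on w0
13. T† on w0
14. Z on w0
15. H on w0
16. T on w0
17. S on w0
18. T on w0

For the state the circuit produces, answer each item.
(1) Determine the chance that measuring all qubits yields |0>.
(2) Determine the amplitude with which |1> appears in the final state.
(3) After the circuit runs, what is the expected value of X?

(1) The probability of measuring |0> is 1/2.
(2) The amplitude on |1> is sqrt(2)*exp(3*I*pi/4)/2.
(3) The expectation value of X is 1.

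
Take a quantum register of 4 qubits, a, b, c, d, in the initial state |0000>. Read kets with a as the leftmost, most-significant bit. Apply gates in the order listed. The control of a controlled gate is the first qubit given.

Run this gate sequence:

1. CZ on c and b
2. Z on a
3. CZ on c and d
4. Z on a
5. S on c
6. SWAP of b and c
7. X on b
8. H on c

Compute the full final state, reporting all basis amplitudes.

The final amplitudes are sqrt(2)/2 on |0100>, sqrt(2)/2 on |0110>, and 0 on every other basis state.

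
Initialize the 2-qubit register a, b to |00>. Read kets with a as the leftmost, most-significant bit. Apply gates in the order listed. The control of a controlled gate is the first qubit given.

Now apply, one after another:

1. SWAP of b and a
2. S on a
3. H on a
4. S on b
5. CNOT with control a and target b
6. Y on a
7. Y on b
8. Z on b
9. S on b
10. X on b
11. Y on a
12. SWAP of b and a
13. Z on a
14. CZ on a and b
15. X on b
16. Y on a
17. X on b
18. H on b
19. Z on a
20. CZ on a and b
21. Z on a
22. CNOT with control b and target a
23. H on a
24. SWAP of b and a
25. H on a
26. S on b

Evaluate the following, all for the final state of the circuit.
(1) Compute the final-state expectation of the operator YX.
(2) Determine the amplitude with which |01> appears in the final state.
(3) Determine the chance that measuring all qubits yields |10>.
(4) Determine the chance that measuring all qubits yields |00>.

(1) The observable YX averages to 0.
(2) The amplitude on |01> is 1/2 - I/2.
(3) The probability of measuring |10> is 1/2.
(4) Outcome |00> occurs with probability 0.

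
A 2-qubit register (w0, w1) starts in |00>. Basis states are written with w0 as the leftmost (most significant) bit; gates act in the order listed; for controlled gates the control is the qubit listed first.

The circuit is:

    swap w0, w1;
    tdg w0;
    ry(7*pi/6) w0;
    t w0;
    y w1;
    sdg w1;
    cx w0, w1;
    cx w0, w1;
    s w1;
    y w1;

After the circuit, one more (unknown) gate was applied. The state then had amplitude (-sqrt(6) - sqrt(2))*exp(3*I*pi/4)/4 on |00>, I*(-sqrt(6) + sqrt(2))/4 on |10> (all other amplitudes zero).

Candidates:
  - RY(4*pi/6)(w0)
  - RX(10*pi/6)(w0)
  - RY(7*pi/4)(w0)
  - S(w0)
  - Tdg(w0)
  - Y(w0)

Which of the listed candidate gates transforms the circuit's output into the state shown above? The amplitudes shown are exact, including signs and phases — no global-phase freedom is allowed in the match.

It was Y(w0) that produced the state shown. Key observation: steps 5-10 multiply out to the identity, so the circuit reduces to the remaining gates.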